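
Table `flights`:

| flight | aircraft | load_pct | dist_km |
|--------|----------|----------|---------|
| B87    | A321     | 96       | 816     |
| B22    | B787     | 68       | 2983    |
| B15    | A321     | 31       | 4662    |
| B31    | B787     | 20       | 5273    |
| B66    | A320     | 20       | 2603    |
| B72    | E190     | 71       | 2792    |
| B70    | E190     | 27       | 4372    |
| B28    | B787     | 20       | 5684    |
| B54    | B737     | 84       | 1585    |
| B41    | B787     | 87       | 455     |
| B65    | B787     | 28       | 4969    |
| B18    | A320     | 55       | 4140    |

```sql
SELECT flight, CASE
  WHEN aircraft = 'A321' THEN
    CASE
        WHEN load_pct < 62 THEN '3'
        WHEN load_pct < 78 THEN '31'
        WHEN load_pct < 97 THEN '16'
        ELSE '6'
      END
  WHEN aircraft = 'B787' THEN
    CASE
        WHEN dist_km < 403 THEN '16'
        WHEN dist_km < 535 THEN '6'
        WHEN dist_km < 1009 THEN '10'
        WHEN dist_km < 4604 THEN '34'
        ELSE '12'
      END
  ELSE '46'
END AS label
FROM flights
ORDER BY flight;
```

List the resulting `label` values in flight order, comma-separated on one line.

3, 46, 34, 12, 12, 6, 46, 12, 46, 46, 46, 16

flight=B15: aircraft='A321' → inner[load_pct < 62] → 3
flight=B18: aircraft='A320' → outer ELSE → 46
flight=B22: aircraft='B787' → inner[dist_km < 4604] → 34
flight=B28: aircraft='B787' → inner[ELSE] → 12
flight=B31: aircraft='B787' → inner[ELSE] → 12
flight=B41: aircraft='B787' → inner[dist_km < 535] → 6
flight=B54: aircraft='B737' → outer ELSE → 46
flight=B65: aircraft='B787' → inner[ELSE] → 12
flight=B66: aircraft='A320' → outer ELSE → 46
flight=B70: aircraft='E190' → outer ELSE → 46
flight=B72: aircraft='E190' → outer ELSE → 46
flight=B87: aircraft='A321' → inner[load_pct < 97] → 16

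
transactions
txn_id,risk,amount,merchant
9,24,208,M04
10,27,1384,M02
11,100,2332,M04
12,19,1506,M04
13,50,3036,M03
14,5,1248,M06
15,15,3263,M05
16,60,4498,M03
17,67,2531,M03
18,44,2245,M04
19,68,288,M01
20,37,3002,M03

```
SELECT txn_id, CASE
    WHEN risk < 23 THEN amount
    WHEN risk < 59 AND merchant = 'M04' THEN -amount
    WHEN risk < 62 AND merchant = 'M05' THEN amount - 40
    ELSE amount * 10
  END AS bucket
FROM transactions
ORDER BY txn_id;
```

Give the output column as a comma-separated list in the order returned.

-208, 13840, 23320, 1506, 30360, 1248, 3263, 44980, 25310, -2245, 2880, 30020

txn_id=9: risk < 59 AND merchant = 'M04' → -208
txn_id=10: ELSE → 13840
txn_id=11: ELSE → 23320
txn_id=12: risk < 23 → 1506
txn_id=13: ELSE → 30360
txn_id=14: risk < 23 → 1248
txn_id=15: risk < 23 → 3263
txn_id=16: ELSE → 44980
txn_id=17: ELSE → 25310
txn_id=18: risk < 59 AND merchant = 'M04' → -2245
txn_id=19: ELSE → 2880
txn_id=20: ELSE → 30020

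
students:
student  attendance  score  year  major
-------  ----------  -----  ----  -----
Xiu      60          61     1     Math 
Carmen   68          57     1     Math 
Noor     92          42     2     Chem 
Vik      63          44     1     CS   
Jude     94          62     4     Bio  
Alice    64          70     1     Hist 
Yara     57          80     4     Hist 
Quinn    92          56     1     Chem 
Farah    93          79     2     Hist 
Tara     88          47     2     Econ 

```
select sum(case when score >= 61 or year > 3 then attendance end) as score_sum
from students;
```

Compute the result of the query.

student=Xiu: ✓ → 60
student=Carmen: ✗
student=Noor: ✗
student=Vik: ✗
student=Jude: ✓ → 94
student=Alice: ✓ → 64
student=Yara: ✓ → 57
student=Quinn: ✗
student=Farah: ✓ → 93
student=Tara: ✗
score_sum = 60 + 94 + 64 + 57 + 93 = 368

368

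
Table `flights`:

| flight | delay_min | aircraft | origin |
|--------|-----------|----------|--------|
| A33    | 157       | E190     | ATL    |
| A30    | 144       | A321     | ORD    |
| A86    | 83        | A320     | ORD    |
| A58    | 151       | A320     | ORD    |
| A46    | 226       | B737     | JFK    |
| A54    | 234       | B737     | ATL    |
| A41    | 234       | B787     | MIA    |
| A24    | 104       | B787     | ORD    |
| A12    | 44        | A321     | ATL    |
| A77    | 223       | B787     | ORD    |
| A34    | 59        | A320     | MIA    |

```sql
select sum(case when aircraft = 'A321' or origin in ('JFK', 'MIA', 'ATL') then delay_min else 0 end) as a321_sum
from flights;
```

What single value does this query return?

flight=A33: ✓ → 157
flight=A30: ✓ → 144
flight=A86: ✗
flight=A58: ✗
flight=A46: ✓ → 226
flight=A54: ✓ → 234
flight=A41: ✓ → 234
flight=A24: ✗
flight=A12: ✓ → 44
flight=A77: ✗
flight=A34: ✓ → 59
a321_sum = 157 + 144 + 226 + 234 + 234 + 44 + 59 = 1098

1098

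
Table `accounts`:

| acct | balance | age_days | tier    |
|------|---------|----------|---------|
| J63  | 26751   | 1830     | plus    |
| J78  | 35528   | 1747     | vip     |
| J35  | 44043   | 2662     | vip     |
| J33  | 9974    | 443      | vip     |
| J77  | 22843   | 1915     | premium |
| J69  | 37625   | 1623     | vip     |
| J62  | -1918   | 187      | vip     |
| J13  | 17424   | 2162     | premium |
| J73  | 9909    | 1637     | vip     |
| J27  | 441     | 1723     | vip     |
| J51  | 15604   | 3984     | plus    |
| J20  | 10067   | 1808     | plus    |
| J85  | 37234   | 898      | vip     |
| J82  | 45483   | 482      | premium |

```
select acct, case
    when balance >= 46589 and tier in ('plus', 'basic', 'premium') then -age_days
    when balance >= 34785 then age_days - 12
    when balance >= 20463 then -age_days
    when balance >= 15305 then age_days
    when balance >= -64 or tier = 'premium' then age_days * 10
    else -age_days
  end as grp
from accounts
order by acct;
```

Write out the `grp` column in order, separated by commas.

2162, 18080, 17230, 4430, 2650, 3984, -187, -1830, 1611, 16370, -1915, 1735, 470, 886

acct=J13: balance >= 15305 → 2162
acct=J20: balance >= -64 or tier = 'premium' → 18080
acct=J27: balance >= -64 or tier = 'premium' → 17230
acct=J33: balance >= -64 or tier = 'premium' → 4430
acct=J35: balance >= 34785 → 2650
acct=J51: balance >= 15305 → 3984
acct=J62: ELSE → -187
acct=J63: balance >= 20463 → -1830
acct=J69: balance >= 34785 → 1611
acct=J73: balance >= -64 or tier = 'premium' → 16370
acct=J77: balance >= 20463 → -1915
acct=J78: balance >= 34785 → 1735
acct=J82: balance >= 34785 → 470
acct=J85: balance >= 34785 → 886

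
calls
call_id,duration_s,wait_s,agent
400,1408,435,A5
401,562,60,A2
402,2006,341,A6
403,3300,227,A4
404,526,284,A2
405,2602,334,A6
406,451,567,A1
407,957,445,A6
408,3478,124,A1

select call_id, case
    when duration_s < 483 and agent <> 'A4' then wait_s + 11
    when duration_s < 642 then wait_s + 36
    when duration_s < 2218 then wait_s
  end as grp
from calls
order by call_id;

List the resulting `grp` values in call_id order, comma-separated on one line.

call_id=400: duration_s < 2218 → 435
call_id=401: duration_s < 642 → 96
call_id=402: duration_s < 2218 → 341
call_id=403: (no match → NULL) → NULL
call_id=404: duration_s < 642 → 320
call_id=405: (no match → NULL) → NULL
call_id=406: duration_s < 483 and agent <> 'A4' → 578
call_id=407: duration_s < 2218 → 445
call_id=408: (no match → NULL) → NULL

435, 96, 341, NULL, 320, NULL, 578, 445, NULL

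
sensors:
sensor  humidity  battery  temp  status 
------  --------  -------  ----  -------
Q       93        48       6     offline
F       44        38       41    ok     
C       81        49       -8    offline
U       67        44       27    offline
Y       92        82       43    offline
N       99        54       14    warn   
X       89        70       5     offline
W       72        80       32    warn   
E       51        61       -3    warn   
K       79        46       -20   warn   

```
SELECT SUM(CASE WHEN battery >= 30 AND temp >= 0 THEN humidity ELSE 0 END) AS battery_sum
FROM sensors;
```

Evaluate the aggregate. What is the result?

556

sensor=Q: ✓ → 93
sensor=F: ✓ → 44
sensor=C: ✗
sensor=U: ✓ → 67
sensor=Y: ✓ → 92
sensor=N: ✓ → 99
sensor=X: ✓ → 89
sensor=W: ✓ → 72
sensor=E: ✗
sensor=K: ✗
battery_sum = 93 + 44 + 67 + 92 + 99 + 89 + 72 = 556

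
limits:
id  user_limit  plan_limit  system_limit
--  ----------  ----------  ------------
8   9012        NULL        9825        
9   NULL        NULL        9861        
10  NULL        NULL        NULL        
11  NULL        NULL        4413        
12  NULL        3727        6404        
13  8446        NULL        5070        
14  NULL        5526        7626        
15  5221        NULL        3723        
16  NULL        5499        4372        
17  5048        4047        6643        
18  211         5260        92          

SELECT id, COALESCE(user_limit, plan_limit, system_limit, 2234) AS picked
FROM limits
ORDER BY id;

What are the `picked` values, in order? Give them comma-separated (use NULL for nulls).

9012, 9861, 2234, 4413, 3727, 8446, 5526, 5221, 5499, 5048, 211

id=8: user_limit=9012 → 9012
id=9: user_limit=NULL, plan_limit=NULL, system_limit=9861 → 9861
id=10: user_limit=NULL, plan_limit=NULL, system_limit=NULL, → literal 2234 → 2234
id=11: user_limit=NULL, plan_limit=NULL, system_limit=4413 → 4413
id=12: user_limit=NULL, plan_limit=3727 → 3727
id=13: user_limit=8446 → 8446
id=14: user_limit=NULL, plan_limit=5526 → 5526
id=15: user_limit=5221 → 5221
id=16: user_limit=NULL, plan_limit=5499 → 5499
id=17: user_limit=5048 → 5048
id=18: user_limit=211 → 211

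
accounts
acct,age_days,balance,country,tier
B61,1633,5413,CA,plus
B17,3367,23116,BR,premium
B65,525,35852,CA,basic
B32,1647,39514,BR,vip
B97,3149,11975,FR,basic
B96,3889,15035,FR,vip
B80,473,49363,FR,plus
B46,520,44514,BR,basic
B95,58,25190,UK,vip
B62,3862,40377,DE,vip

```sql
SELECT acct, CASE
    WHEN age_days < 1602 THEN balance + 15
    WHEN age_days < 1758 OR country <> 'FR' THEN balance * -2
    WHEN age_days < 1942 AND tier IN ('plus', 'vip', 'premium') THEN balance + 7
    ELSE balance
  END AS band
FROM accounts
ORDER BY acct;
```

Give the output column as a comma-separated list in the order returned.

-46232, -79028, 44529, -10826, -80754, 35867, 49378, 25205, 15035, 11975

acct=B17: age_days < 1758 OR country <> 'FR' → -46232
acct=B32: age_days < 1758 OR country <> 'FR' → -79028
acct=B46: age_days < 1602 → 44529
acct=B61: age_days < 1758 OR country <> 'FR' → -10826
acct=B62: age_days < 1758 OR country <> 'FR' → -80754
acct=B65: age_days < 1602 → 35867
acct=B80: age_days < 1602 → 49378
acct=B95: age_days < 1602 → 25205
acct=B96: ELSE → 15035
acct=B97: ELSE → 11975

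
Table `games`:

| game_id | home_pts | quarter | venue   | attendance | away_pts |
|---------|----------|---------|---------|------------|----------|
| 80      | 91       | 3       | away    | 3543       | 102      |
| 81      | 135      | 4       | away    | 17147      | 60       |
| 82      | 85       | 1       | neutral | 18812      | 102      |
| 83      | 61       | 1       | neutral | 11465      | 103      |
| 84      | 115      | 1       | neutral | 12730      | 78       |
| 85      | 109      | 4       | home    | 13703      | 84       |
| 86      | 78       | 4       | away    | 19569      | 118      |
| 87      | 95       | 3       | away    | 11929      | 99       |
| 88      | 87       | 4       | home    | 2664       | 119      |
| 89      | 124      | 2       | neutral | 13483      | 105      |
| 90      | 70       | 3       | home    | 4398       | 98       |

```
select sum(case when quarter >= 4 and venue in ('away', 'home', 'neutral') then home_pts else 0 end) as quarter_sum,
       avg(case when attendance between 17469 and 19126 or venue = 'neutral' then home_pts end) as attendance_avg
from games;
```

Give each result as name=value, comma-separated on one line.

[quarter_sum: quarter >= 4 and venue in ('away', 'home', 'neutral')]
game_id=80: ✗
game_id=81: ✓ → 135
game_id=82: ✗
game_id=83: ✗
game_id=84: ✗
game_id=85: ✓ → 109
game_id=86: ✓ → 78
game_id=87: ✗
game_id=88: ✓ → 87
game_id=89: ✗
game_id=90: ✗
quarter_sum = 135 + 109 + 78 + 87 = 409
—
[attendance_avg: attendance between 17469 and 19126 or venue = 'neutral']
game_id=80: ✗
game_id=81: ✗
game_id=82: ✓ → 85
game_id=83: ✓ → 61
game_id=84: ✓ → 115
game_id=85: ✗
game_id=86: ✗
game_id=87: ✗
game_id=88: ✗
game_id=89: ✓ → 124
game_id=90: ✗
attendance_avg = (85 + 61 + 115 + 124) / 4 = 96.25

quarter_sum=409, attendance_avg=96.25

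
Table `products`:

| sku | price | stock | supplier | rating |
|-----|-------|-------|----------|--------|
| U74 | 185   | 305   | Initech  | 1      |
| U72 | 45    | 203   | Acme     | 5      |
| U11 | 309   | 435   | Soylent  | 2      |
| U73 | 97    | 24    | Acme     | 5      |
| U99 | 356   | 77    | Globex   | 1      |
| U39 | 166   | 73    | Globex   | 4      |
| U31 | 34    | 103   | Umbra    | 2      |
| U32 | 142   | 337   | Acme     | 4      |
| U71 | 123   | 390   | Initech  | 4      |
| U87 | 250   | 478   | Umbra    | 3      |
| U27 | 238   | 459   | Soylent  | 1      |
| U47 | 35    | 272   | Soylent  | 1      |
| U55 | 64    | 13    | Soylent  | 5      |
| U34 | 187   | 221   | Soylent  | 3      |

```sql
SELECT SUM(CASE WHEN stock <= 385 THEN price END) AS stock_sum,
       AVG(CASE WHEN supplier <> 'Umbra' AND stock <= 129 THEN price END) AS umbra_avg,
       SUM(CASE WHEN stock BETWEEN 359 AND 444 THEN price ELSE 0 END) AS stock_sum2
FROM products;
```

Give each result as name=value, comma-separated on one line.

[stock_sum: stock <= 385]
sku=U74: ✓ → 185
sku=U72: ✓ → 45
sku=U11: ✗
sku=U73: ✓ → 97
sku=U99: ✓ → 356
sku=U39: ✓ → 166
sku=U31: ✓ → 34
sku=U32: ✓ → 142
sku=U71: ✗
sku=U87: ✗
sku=U27: ✗
sku=U47: ✓ → 35
sku=U55: ✓ → 64
sku=U34: ✓ → 187
stock_sum = 185 + 45 + 97 + 356 + 166 + 34 + 142 + 35 + 64 + 187 = 1311
—
[umbra_avg: supplier <> 'Umbra' AND stock <= 129]
sku=U74: ✗
sku=U72: ✗
sku=U11: ✗
sku=U73: ✓ → 97
sku=U99: ✓ → 356
sku=U39: ✓ → 166
sku=U31: ✗
sku=U32: ✗
sku=U71: ✗
sku=U87: ✗
sku=U27: ✗
sku=U47: ✗
sku=U55: ✓ → 64
sku=U34: ✗
umbra_avg = (97 + 356 + 166 + 64) / 4 = 170.75
—
[stock_sum2: stock BETWEEN 359 AND 444]
sku=U74: ✗
sku=U72: ✗
sku=U11: ✓ → 309
sku=U73: ✗
sku=U99: ✗
sku=U39: ✗
sku=U31: ✗
sku=U32: ✗
sku=U71: ✓ → 123
sku=U87: ✗
sku=U27: ✗
sku=U47: ✗
sku=U55: ✗
sku=U34: ✗
stock_sum2 = 309 + 123 = 432

stock_sum=1311, umbra_avg=170.75, stock_sum2=432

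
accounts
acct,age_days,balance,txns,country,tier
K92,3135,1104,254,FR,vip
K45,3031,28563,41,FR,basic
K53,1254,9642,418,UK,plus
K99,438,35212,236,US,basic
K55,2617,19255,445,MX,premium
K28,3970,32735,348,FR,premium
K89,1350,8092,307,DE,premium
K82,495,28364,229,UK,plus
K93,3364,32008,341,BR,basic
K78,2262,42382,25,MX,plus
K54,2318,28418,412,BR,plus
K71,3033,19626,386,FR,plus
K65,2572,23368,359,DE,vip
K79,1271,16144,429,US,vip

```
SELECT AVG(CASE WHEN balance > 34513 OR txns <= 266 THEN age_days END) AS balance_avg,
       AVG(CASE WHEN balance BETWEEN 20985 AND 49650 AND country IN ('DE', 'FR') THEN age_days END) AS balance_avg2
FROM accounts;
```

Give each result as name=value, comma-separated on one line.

[balance_avg: balance > 34513 OR txns <= 266]
acct=K92: ✓ → 3135
acct=K45: ✓ → 3031
acct=K53: ✗
acct=K99: ✓ → 438
acct=K55: ✗
acct=K28: ✗
acct=K89: ✗
acct=K82: ✓ → 495
acct=K93: ✗
acct=K78: ✓ → 2262
acct=K54: ✗
acct=K71: ✗
acct=K65: ✗
acct=K79: ✗
balance_avg = (3135 + 3031 + 438 + 495 + 2262) / 5 = 1872.2
—
[balance_avg2: balance BETWEEN 20985 AND 49650 AND country IN ('DE', 'FR')]
acct=K92: ✗
acct=K45: ✓ → 3031
acct=K53: ✗
acct=K99: ✗
acct=K55: ✗
acct=K28: ✓ → 3970
acct=K89: ✗
acct=K82: ✗
acct=K93: ✗
acct=K78: ✗
acct=K54: ✗
acct=K71: ✗
acct=K65: ✓ → 2572
acct=K79: ✗
balance_avg2 = (3031 + 3970 + 2572) / 3 = 3191

balance_avg=1872.2, balance_avg2=3191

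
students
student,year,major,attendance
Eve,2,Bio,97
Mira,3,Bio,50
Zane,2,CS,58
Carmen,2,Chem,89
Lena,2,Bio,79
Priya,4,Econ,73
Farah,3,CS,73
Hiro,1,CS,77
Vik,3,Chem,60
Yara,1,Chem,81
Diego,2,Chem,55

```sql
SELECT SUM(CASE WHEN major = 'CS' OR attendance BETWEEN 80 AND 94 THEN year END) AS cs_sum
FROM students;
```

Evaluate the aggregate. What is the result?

student=Eve: ✗
student=Mira: ✗
student=Zane: ✓ → 2
student=Carmen: ✓ → 2
student=Lena: ✗
student=Priya: ✗
student=Farah: ✓ → 3
student=Hiro: ✓ → 1
student=Vik: ✗
student=Yara: ✓ → 1
student=Diego: ✗
cs_sum = 2 + 2 + 3 + 1 + 1 = 9

9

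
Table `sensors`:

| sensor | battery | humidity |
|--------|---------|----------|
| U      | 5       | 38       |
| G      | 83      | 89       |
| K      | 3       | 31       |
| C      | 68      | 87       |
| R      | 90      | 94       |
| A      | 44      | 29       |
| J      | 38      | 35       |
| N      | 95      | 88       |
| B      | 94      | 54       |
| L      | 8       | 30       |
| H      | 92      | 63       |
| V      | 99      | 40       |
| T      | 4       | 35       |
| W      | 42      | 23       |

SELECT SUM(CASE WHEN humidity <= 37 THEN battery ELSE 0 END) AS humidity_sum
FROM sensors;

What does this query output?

139

sensor=U: ✗
sensor=G: ✗
sensor=K: ✓ → 3
sensor=C: ✗
sensor=R: ✗
sensor=A: ✓ → 44
sensor=J: ✓ → 38
sensor=N: ✗
sensor=B: ✗
sensor=L: ✓ → 8
sensor=H: ✗
sensor=V: ✗
sensor=T: ✓ → 4
sensor=W: ✓ → 42
humidity_sum = 3 + 44 + 38 + 8 + 4 + 42 = 139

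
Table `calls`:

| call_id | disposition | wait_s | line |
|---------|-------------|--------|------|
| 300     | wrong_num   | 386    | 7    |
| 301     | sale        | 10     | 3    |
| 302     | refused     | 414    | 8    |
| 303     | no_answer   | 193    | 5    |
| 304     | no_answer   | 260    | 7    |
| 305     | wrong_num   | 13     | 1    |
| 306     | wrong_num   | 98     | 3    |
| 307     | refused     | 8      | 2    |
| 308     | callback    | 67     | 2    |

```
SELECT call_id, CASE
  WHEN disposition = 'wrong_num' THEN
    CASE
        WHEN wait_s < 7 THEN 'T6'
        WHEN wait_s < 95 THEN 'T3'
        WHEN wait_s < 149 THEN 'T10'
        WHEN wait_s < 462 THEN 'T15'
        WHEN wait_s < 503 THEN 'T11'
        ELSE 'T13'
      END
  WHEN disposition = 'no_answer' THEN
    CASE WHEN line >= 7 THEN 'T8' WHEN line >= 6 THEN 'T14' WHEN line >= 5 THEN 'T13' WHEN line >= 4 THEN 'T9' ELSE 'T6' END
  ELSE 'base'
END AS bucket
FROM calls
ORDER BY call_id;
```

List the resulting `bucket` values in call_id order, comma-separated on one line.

T15, base, base, T13, T8, T3, T10, base, base

call_id=300: disposition='wrong_num' → inner[wait_s < 462] → T15
call_id=301: disposition='sale' → outer ELSE → base
call_id=302: disposition='refused' → outer ELSE → base
call_id=303: disposition='no_answer' → inner[line >= 5] → T13
call_id=304: disposition='no_answer' → inner[line >= 7] → T8
call_id=305: disposition='wrong_num' → inner[wait_s < 95] → T3
call_id=306: disposition='wrong_num' → inner[wait_s < 149] → T10
call_id=307: disposition='refused' → outer ELSE → base
call_id=308: disposition='callback' → outer ELSE → base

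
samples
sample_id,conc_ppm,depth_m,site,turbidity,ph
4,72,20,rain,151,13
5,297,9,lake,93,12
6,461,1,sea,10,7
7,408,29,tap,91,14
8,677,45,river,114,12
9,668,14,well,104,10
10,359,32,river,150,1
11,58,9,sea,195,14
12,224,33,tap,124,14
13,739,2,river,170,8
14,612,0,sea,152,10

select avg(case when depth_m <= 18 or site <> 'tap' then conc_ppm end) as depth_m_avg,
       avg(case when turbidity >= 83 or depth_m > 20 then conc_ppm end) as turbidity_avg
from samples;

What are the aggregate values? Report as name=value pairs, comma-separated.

[depth_m_avg: depth_m <= 18 or site <> 'tap']
sample_id=4: ✓ → 72
sample_id=5: ✓ → 297
sample_id=6: ✓ → 461
sample_id=7: ✗
sample_id=8: ✓ → 677
sample_id=9: ✓ → 668
sample_id=10: ✓ → 359
sample_id=11: ✓ → 58
sample_id=12: ✗
sample_id=13: ✓ → 739
sample_id=14: ✓ → 612
depth_m_avg = (72 + 297 + 461 + 677 + 668 + 359 + 58 + 739 + 612) / 9 = 438.1111111111
—
[turbidity_avg: turbidity >= 83 or depth_m > 20]
sample_id=4: ✓ → 72
sample_id=5: ✓ → 297
sample_id=6: ✗
sample_id=7: ✓ → 408
sample_id=8: ✓ → 677
sample_id=9: ✓ → 668
sample_id=10: ✓ → 359
sample_id=11: ✓ → 58
sample_id=12: ✓ → 224
sample_id=13: ✓ → 739
sample_id=14: ✓ → 612
turbidity_avg = (72 + 297 + 408 + 677 + 668 + 359 + 58 + 224 + 739 + 612) / 10 = 411.4

depth_m_avg=438.1111111111, turbidity_avg=411.4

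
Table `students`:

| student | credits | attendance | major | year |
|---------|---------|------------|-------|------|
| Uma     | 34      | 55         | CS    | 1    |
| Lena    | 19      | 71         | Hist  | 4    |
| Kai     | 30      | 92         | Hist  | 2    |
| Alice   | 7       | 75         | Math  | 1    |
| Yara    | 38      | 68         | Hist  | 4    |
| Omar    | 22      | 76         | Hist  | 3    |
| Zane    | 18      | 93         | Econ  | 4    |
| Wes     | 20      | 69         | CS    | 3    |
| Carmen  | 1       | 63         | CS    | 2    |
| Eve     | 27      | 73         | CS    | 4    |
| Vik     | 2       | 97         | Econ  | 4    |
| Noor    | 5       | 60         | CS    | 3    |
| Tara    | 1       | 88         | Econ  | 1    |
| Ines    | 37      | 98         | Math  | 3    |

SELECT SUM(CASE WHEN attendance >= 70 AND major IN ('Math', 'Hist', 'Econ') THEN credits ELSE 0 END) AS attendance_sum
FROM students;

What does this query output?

136

student=Uma: ✗
student=Lena: ✓ → 19
student=Kai: ✓ → 30
student=Alice: ✓ → 7
student=Yara: ✗
student=Omar: ✓ → 22
student=Zane: ✓ → 18
student=Wes: ✗
student=Carmen: ✗
student=Eve: ✗
student=Vik: ✓ → 2
student=Noor: ✗
student=Tara: ✓ → 1
student=Ines: ✓ → 37
attendance_sum = 19 + 30 + 7 + 22 + 18 + 2 + 1 + 37 = 136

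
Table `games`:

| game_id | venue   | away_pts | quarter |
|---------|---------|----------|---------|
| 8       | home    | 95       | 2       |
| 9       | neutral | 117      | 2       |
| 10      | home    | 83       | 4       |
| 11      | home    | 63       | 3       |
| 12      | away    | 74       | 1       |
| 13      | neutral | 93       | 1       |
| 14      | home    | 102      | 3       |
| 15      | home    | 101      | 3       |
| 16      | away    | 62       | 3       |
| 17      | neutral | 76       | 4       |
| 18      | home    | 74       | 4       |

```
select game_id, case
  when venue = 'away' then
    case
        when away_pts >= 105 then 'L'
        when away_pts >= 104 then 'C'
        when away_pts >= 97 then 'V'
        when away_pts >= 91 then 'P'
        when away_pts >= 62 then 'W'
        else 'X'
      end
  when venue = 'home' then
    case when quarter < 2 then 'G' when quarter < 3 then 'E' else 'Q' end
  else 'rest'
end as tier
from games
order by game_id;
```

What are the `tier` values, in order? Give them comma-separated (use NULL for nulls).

E, rest, Q, Q, W, rest, Q, Q, W, rest, Q

game_id=8: venue='home' → inner[quarter < 3] → E
game_id=9: venue='neutral' → outer ELSE → rest
game_id=10: venue='home' → inner[ELSE] → Q
game_id=11: venue='home' → inner[ELSE] → Q
game_id=12: venue='away' → inner[away_pts >= 62] → W
game_id=13: venue='neutral' → outer ELSE → rest
game_id=14: venue='home' → inner[ELSE] → Q
game_id=15: venue='home' → inner[ELSE] → Q
game_id=16: venue='away' → inner[away_pts >= 62] → W
game_id=17: venue='neutral' → outer ELSE → rest
game_id=18: venue='home' → inner[ELSE] → Q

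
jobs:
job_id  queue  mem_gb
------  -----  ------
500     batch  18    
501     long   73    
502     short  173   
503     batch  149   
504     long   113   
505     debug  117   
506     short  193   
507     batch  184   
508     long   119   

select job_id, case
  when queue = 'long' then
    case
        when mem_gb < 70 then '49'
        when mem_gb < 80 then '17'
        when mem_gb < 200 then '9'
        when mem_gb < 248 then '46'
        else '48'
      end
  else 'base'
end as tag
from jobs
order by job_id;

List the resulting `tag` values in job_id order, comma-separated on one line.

base, 17, base, base, 9, base, base, base, 9

job_id=500: queue='batch' → outer ELSE → base
job_id=501: queue='long' → inner[mem_gb < 80] → 17
job_id=502: queue='short' → outer ELSE → base
job_id=503: queue='batch' → outer ELSE → base
job_id=504: queue='long' → inner[mem_gb < 200] → 9
job_id=505: queue='debug' → outer ELSE → base
job_id=506: queue='short' → outer ELSE → base
job_id=507: queue='batch' → outer ELSE → base
job_id=508: queue='long' → inner[mem_gb < 200] → 9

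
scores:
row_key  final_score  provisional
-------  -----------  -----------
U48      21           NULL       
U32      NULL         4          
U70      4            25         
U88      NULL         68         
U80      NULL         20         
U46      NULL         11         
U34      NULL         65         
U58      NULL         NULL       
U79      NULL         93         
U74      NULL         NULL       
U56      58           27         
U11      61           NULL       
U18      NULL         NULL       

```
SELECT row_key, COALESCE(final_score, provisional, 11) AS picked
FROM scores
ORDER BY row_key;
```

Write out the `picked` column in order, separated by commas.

row_key=U11: final_score=61 → 61
row_key=U18: final_score=NULL, provisional=NULL, → literal 11 → 11
row_key=U32: final_score=NULL, provisional=4 → 4
row_key=U34: final_score=NULL, provisional=65 → 65
row_key=U46: final_score=NULL, provisional=11 → 11
row_key=U48: final_score=21 → 21
row_key=U56: final_score=58 → 58
row_key=U58: final_score=NULL, provisional=NULL, → literal 11 → 11
row_key=U70: final_score=4 → 4
row_key=U74: final_score=NULL, provisional=NULL, → literal 11 → 11
row_key=U79: final_score=NULL, provisional=93 → 93
row_key=U80: final_score=NULL, provisional=20 → 20
row_key=U88: final_score=NULL, provisional=68 → 68

61, 11, 4, 65, 11, 21, 58, 11, 4, 11, 93, 20, 68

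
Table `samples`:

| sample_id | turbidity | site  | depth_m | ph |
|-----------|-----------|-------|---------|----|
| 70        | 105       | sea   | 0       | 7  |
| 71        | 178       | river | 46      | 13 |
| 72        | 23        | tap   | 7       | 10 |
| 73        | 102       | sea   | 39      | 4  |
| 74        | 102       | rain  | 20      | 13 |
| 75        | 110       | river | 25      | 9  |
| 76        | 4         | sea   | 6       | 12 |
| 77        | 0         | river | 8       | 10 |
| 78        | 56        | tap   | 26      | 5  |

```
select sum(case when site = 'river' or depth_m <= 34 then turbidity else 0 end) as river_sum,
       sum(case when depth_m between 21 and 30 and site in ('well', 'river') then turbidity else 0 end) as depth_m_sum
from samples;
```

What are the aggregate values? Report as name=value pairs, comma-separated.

river_sum=578, depth_m_sum=110

[river_sum: site = 'river' or depth_m <= 34]
sample_id=70: ✓ → 105
sample_id=71: ✓ → 178
sample_id=72: ✓ → 23
sample_id=73: ✗
sample_id=74: ✓ → 102
sample_id=75: ✓ → 110
sample_id=76: ✓ → 4
sample_id=77: ✓ → 0
sample_id=78: ✓ → 56
river_sum = 105 + 178 + 23 + 102 + 110 + 4 + 56 = 578
—
[depth_m_sum: depth_m between 21 and 30 and site in ('well', 'river')]
sample_id=70: ✗
sample_id=71: ✗
sample_id=72: ✗
sample_id=73: ✗
sample_id=74: ✗
sample_id=75: ✓ → 110
sample_id=76: ✗
sample_id=77: ✗
sample_id=78: ✗
depth_m_sum = 110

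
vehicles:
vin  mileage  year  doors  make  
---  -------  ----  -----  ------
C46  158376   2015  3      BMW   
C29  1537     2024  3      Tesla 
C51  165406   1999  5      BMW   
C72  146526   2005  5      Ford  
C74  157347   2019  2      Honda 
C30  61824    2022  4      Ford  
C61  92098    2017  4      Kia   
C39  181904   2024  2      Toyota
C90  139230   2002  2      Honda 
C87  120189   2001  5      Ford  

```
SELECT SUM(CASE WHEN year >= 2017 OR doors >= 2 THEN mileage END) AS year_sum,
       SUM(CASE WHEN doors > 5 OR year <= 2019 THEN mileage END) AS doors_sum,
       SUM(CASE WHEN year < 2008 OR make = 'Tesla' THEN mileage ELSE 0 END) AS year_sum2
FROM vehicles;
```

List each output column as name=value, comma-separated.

[year_sum: year >= 2017 OR doors >= 2]
vin=C46: ✓ → 158376
vin=C29: ✓ → 1537
vin=C51: ✓ → 165406
vin=C72: ✓ → 146526
vin=C74: ✓ → 157347
vin=C30: ✓ → 61824
vin=C61: ✓ → 92098
vin=C39: ✓ → 181904
vin=C90: ✓ → 139230
vin=C87: ✓ → 120189
year_sum = 158376 + 1537 + 165406 + 146526 + 157347 + 61824 + 92098 + 181904 + 139230 + 120189 = 1224437
—
[doors_sum: doors > 5 OR year <= 2019]
vin=C46: ✓ → 158376
vin=C29: ✗
vin=C51: ✓ → 165406
vin=C72: ✓ → 146526
vin=C74: ✓ → 157347
vin=C30: ✗
vin=C61: ✓ → 92098
vin=C39: ✗
vin=C90: ✓ → 139230
vin=C87: ✓ → 120189
doors_sum = 158376 + 165406 + 146526 + 157347 + 92098 + 139230 + 120189 = 979172
—
[year_sum2: year < 2008 OR make = 'Tesla']
vin=C46: ✗
vin=C29: ✓ → 1537
vin=C51: ✓ → 165406
vin=C72: ✓ → 146526
vin=C74: ✗
vin=C30: ✗
vin=C61: ✗
vin=C39: ✗
vin=C90: ✓ → 139230
vin=C87: ✓ → 120189
year_sum2 = 1537 + 165406 + 146526 + 139230 + 120189 = 572888

year_sum=1224437, doors_sum=979172, year_sum2=572888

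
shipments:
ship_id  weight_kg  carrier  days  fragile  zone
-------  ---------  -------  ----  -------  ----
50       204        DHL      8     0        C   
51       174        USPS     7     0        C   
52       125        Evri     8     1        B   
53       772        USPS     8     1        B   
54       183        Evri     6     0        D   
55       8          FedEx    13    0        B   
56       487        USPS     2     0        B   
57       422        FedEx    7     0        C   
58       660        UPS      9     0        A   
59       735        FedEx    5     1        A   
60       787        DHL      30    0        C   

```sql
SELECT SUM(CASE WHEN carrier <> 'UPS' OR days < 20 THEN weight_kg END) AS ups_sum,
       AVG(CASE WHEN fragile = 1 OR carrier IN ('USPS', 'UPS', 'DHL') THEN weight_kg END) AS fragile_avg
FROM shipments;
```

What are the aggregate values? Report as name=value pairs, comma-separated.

[ups_sum: carrier <> 'UPS' OR days < 20]
ship_id=50: ✓ → 204
ship_id=51: ✓ → 174
ship_id=52: ✓ → 125
ship_id=53: ✓ → 772
ship_id=54: ✓ → 183
ship_id=55: ✓ → 8
ship_id=56: ✓ → 487
ship_id=57: ✓ → 422
ship_id=58: ✓ → 660
ship_id=59: ✓ → 735
ship_id=60: ✓ → 787
ups_sum = 204 + 174 + 125 + 772 + 183 + 8 + 487 + 422 + 660 + 735 + 787 = 4557
—
[fragile_avg: fragile = 1 OR carrier IN ('USPS', 'UPS', 'DHL')]
ship_id=50: ✓ → 204
ship_id=51: ✓ → 174
ship_id=52: ✓ → 125
ship_id=53: ✓ → 772
ship_id=54: ✗
ship_id=55: ✗
ship_id=56: ✓ → 487
ship_id=57: ✗
ship_id=58: ✓ → 660
ship_id=59: ✓ → 735
ship_id=60: ✓ → 787
fragile_avg = (204 + 174 + 125 + 772 + 487 + 660 + 735 + 787) / 8 = 493

ups_sum=4557, fragile_avg=493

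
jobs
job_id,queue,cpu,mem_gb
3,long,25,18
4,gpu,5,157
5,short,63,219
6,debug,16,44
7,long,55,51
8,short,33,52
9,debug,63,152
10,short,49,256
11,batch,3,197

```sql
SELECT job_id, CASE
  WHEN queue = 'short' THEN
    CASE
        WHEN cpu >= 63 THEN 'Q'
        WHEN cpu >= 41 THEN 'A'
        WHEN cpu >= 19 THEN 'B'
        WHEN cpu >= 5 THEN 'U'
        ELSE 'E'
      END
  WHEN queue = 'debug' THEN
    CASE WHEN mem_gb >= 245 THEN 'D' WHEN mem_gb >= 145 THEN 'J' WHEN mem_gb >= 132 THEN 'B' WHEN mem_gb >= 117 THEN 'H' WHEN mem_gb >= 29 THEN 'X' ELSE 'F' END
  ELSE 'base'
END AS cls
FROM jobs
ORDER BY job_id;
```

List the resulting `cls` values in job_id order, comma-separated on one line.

base, base, Q, X, base, B, J, A, base

job_id=3: queue='long' → outer ELSE → base
job_id=4: queue='gpu' → outer ELSE → base
job_id=5: queue='short' → inner[cpu >= 63] → Q
job_id=6: queue='debug' → inner[mem_gb >= 29] → X
job_id=7: queue='long' → outer ELSE → base
job_id=8: queue='short' → inner[cpu >= 19] → B
job_id=9: queue='debug' → inner[mem_gb >= 145] → J
job_id=10: queue='short' → inner[cpu >= 41] → A
job_id=11: queue='batch' → outer ELSE → base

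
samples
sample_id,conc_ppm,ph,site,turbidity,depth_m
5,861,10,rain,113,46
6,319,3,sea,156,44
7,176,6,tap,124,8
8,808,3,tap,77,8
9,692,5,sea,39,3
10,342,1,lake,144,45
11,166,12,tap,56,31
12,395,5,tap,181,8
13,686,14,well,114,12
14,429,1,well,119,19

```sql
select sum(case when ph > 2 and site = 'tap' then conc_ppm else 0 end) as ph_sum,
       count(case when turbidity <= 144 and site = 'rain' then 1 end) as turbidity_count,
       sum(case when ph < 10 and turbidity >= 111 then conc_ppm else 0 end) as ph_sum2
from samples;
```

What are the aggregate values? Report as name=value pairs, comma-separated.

[ph_sum: ph > 2 and site = 'tap']
sample_id=5: ✗
sample_id=6: ✗
sample_id=7: ✓ → 176
sample_id=8: ✓ → 808
sample_id=9: ✗
sample_id=10: ✗
sample_id=11: ✓ → 166
sample_id=12: ✓ → 395
sample_id=13: ✗
sample_id=14: ✗
ph_sum = 176 + 808 + 166 + 395 = 1545
—
[turbidity_count: turbidity <= 144 and site = 'rain']
sample_id=5: ✓ → 1
sample_id=6: ✗
sample_id=7: ✗
sample_id=8: ✗
sample_id=9: ✗
sample_id=10: ✗
sample_id=11: ✗
sample_id=12: ✗
sample_id=13: ✗
sample_id=14: ✗
turbidity_count = COUNT(1) = 1
—
[ph_sum2: ph < 10 and turbidity >= 111]
sample_id=5: ✗
sample_id=6: ✓ → 319
sample_id=7: ✓ → 176
sample_id=8: ✗
sample_id=9: ✗
sample_id=10: ✓ → 342
sample_id=11: ✗
sample_id=12: ✓ → 395
sample_id=13: ✗
sample_id=14: ✓ → 429
ph_sum2 = 319 + 176 + 342 + 395 + 429 = 1661

ph_sum=1545, turbidity_count=1, ph_sum2=1661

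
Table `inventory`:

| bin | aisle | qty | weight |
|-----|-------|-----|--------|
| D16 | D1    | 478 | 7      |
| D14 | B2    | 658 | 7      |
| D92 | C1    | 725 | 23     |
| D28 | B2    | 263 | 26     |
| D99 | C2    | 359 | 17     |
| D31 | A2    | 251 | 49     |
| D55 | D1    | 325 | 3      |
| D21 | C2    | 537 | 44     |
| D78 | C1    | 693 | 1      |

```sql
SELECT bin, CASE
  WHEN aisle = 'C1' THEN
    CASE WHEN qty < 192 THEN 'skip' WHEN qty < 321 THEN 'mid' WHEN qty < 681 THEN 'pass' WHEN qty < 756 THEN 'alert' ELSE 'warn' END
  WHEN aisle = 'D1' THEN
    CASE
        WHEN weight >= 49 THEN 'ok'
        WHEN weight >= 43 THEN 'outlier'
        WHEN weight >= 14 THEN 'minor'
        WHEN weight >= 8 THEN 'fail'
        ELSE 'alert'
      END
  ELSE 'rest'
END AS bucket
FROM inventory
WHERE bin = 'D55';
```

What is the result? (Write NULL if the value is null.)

alert

bin = D55: aisle=D1, qty=325, weight=3.
aisle='D1' → inner[ELSE] → alert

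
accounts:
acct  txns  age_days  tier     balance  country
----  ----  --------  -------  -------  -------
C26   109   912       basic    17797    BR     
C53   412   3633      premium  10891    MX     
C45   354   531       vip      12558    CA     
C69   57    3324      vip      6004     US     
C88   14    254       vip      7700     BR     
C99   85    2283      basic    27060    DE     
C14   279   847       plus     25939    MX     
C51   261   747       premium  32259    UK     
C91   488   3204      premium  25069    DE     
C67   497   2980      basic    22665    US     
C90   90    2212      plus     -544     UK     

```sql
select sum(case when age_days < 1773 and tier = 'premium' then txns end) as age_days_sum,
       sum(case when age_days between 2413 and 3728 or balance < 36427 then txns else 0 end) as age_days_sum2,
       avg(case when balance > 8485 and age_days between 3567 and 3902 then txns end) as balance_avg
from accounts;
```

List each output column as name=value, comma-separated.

[age_days_sum: age_days < 1773 and tier = 'premium']
acct=C26: ✗
acct=C53: ✗
acct=C45: ✗
acct=C69: ✗
acct=C88: ✗
acct=C99: ✗
acct=C14: ✗
acct=C51: ✓ → 261
acct=C91: ✗
acct=C67: ✗
acct=C90: ✗
age_days_sum = 261
—
[age_days_sum2: age_days between 2413 and 3728 or balance < 36427]
acct=C26: ✓ → 109
acct=C53: ✓ → 412
acct=C45: ✓ → 354
acct=C69: ✓ → 57
acct=C88: ✓ → 14
acct=C99: ✓ → 85
acct=C14: ✓ → 279
acct=C51: ✓ → 261
acct=C91: ✓ → 488
acct=C67: ✓ → 497
acct=C90: ✓ → 90
age_days_sum2 = 109 + 412 + 354 + 57 + 14 + 85 + 279 + 261 + 488 + 497 + 90 = 2646
—
[balance_avg: balance > 8485 and age_days between 3567 and 3902]
acct=C26: ✗
acct=C53: ✓ → 412
acct=C45: ✗
acct=C69: ✗
acct=C88: ✗
acct=C99: ✗
acct=C14: ✗
acct=C51: ✗
acct=C91: ✗
acct=C67: ✗
acct=C90: ✗
balance_avg = 412

age_days_sum=261, age_days_sum2=2646, balance_avg=412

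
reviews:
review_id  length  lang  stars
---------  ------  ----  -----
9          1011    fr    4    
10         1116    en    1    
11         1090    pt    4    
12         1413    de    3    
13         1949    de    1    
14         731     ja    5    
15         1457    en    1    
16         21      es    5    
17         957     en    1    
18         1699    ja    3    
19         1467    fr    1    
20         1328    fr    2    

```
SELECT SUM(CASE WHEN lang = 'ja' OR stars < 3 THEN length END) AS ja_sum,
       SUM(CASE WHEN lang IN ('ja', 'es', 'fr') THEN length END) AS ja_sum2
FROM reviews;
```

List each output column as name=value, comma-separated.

[ja_sum: lang = 'ja' OR stars < 3]
review_id=9: ✗
review_id=10: ✓ → 1116
review_id=11: ✗
review_id=12: ✗
review_id=13: ✓ → 1949
review_id=14: ✓ → 731
review_id=15: ✓ → 1457
review_id=16: ✗
review_id=17: ✓ → 957
review_id=18: ✓ → 1699
review_id=19: ✓ → 1467
review_id=20: ✓ → 1328
ja_sum = 1116 + 1949 + 731 + 1457 + 957 + 1699 + 1467 + 1328 = 10704
—
[ja_sum2: lang IN ('ja', 'es', 'fr')]
review_id=9: ✓ → 1011
review_id=10: ✗
review_id=11: ✗
review_id=12: ✗
review_id=13: ✗
review_id=14: ✓ → 731
review_id=15: ✗
review_id=16: ✓ → 21
review_id=17: ✗
review_id=18: ✓ → 1699
review_id=19: ✓ → 1467
review_id=20: ✓ → 1328
ja_sum2 = 1011 + 731 + 21 + 1699 + 1467 + 1328 = 6257

ja_sum=10704, ja_sum2=6257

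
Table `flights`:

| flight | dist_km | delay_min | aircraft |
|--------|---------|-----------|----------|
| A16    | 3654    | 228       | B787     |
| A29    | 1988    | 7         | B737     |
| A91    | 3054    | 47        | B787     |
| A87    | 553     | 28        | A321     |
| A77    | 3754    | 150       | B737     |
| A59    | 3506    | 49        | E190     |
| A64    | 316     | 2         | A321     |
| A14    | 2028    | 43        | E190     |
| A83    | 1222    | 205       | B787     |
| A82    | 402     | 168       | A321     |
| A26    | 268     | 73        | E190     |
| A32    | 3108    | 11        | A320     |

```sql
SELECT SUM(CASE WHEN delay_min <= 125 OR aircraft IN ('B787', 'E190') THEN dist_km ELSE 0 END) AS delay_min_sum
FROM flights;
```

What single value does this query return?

19697

flight=A16: ✓ → 3654
flight=A29: ✓ → 1988
flight=A91: ✓ → 3054
flight=A87: ✓ → 553
flight=A77: ✗
flight=A59: ✓ → 3506
flight=A64: ✓ → 316
flight=A14: ✓ → 2028
flight=A83: ✓ → 1222
flight=A82: ✗
flight=A26: ✓ → 268
flight=A32: ✓ → 3108
delay_min_sum = 3654 + 1988 + 3054 + 553 + 3506 + 316 + 2028 + 1222 + 268 + 3108 = 19697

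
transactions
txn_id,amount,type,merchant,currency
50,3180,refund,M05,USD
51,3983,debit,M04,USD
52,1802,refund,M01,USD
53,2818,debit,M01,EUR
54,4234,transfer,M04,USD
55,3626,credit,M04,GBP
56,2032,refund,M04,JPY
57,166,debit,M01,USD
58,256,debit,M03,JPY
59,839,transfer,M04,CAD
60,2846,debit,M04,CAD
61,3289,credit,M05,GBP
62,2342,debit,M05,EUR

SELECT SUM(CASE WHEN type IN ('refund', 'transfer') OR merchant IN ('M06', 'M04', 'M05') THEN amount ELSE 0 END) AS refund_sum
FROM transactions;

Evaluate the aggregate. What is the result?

txn_id=50: ✓ → 3180
txn_id=51: ✓ → 3983
txn_id=52: ✓ → 1802
txn_id=53: ✗
txn_id=54: ✓ → 4234
txn_id=55: ✓ → 3626
txn_id=56: ✓ → 2032
txn_id=57: ✗
txn_id=58: ✗
txn_id=59: ✓ → 839
txn_id=60: ✓ → 2846
txn_id=61: ✓ → 3289
txn_id=62: ✓ → 2342
refund_sum = 3180 + 3983 + 1802 + 4234 + 3626 + 2032 + 839 + 2846 + 3289 + 2342 = 28173

28173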